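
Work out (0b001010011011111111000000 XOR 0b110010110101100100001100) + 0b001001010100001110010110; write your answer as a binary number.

First 0b001010011011111111000000 XOR 0b110010110101100100001100 = 0b111000101110011011001100.
Add column by column in base 2, right to left:
  0+0 = 0
  0+1 = 1
  1+1 = 0 carry 1
  1+0+1 = 0 carry 1
  0+1+1 = 0 carry 1
  0+0+1 = 1
  1+0 = 1
  1+1 = 0 carry 1
  0+1+1 = 0 carry 1
  1+1+1 = 1 carry 1
  1+0+1 = 0 carry 1
  0+0+1 = 1
  0+0 = 0
  1+0 = 1
  1+1 = 0 carry 1
  1+0+1 = 0 carry 1
  0+1+1 = 0 carry 1
  1+0+1 = 0 carry 1
  0+1+1 = 0 carry 1
  0+0+1 = 1
  0+0 = 0
  1+1 = 0 carry 1
  1+0+1 = 0 carry 1
  1+0+1 = 0 carry 1
  final carry 1

0b1000010000010101001100010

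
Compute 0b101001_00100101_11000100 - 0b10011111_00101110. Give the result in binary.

0b1010001000011010010110

Subtract column by column in base 2:
  0-0 → 0
  0-1 → 1 (borrow)
  1-1-1 → 1 (borrow)
  0-1-1 → 0 (borrow)
  0-0-1 → 1 (borrow)
  0-1-1 → 0 (borrow)
  1-0-1 → 0
  1-0 → 1
  1-1 → 0
  0-1 → 1 (borrow)
  1-1-1 → 1 (borrow)
  0-1-1 → 0 (borrow)
  0-1-1 → 0 (borrow)
  1-0-1 → 0
  0-0 → 0
  0-1 → 1 (borrow)
  1-0-1 → 0
  0-0 → 0
  0-0 → 0
  1-0 → 1
  0-0 → 0
  1-0 → 1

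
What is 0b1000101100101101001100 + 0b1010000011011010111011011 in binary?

0b1011001001000000100100111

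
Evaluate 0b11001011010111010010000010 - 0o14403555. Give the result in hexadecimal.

0b11001011010111010010000010 = 0x32D7482 in hexadecimal.
0o14403555 = 0x32076D in hexadecimal.
Subtract column by column in base 16:
  2-D → 5 (borrow)
  8-6-1 → 1
  4-7 → D (borrow)
  7-0-1 → 6
  D-2 → B
  2-3 → F (borrow)
  3-0-1 → 2

0x2FB6D15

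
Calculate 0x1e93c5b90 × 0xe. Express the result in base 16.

0x1ac14d01e0

Multiply each base-16 digit by 14, carrying:
  0×14 = 0 → write 0
  9×14 = 126 → write e carry 7
  b×14+7 = 161 → write 1 carry 10
  5×14+10 = 80 → write 0 carry 5
  c×14+5 = 173 → write d carry 10
  3×14+10 = 52 → write 4 carry 3
  9×14+3 = 129 → write 1 carry 8
  e×14+8 = 204 → write c carry 12
  1×14+12 = 26 → write a carry 1
  remaining carry: 1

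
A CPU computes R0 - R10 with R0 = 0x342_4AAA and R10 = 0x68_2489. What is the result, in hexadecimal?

0x2DA2621

Subtract column by column in base 16:
  A-9 → 1
  A-8 → 2
  A-4 → 6
  4-2 → 2
  2-8 → A (borrow)
  4-6-1 → D (borrow)
  3-0-1 → 2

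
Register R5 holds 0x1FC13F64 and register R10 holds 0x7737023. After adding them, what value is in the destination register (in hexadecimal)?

Add column by column in base 16, right to left:
  4+3 = 7
  6+2 = 8
  F+0 = F
  3+7 = A
  1+3 = 4
  C+7 = 3 carry 1
  F+7+1 = 7 carry 1
  1+0+1 = 2

0x2734AF87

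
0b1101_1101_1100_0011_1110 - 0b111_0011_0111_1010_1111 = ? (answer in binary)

0b1101010010010001111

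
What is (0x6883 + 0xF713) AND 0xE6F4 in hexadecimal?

0x4694

Add column by column in base 16, right to left:
  3+3 = 6
  8+1 = 9
  8+7 = F
  6+F = 5 carry 1
  final carry 1
Sum = 0x15F96; now AND with 0xE6F4:
  1&0=0, 5&E=4, F&6=6, 9&F=9, 6&4=4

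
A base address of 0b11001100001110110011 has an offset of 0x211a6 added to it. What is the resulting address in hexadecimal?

0xed559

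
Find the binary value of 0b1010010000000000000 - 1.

0b1010001111111111111

The trailing 13 digits are 0, so subtracting 1 borrows through: they become 1 and the next digit up decrements.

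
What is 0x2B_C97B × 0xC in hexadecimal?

0x20D71C4

Multiply each base-16 digit by 12, carrying:
  B×12 = 132 → write 4 carry 8
  7×12+8 = 92 → write C carry 5
  9×12+5 = 113 → write 1 carry 7
  C×12+7 = 151 → write 7 carry 9
  B×12+9 = 141 → write D carry 8
  2×12+8 = 32 → write 0 carry 2
  remaining carry: 2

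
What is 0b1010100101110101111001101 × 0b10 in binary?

0b10101001011101011110011010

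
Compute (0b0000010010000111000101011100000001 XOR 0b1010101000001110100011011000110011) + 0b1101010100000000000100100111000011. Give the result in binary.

0b11000001110001001101010101011110101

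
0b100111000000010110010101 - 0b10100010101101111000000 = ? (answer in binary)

0b10010101010100111010101

Subtract column by column in base 2:
  1-0 → 1
  0-0 → 0
  1-0 → 1
  0-0 → 0
  1-0 → 1
  0-0 → 0
  0-1 → 1 (borrow)
  1-1-1 → 1 (borrow)
  1-1-1 → 1 (borrow)
  0-1-1 → 0 (borrow)
  1-0-1 → 0
  0-1 → 1 (borrow)
  0-1-1 → 0 (borrow)
  0-0-1 → 1 (borrow)
  0-1-1 → 0 (borrow)
  0-0-1 → 1 (borrow)
  0-1-1 → 0 (borrow)
  0-0-1 → 1 (borrow)
  1-0-1 → 0
  1-0 → 1
  1-1 → 0
  0-0 → 0
  0-1 → 1 (borrow)
  1-0-1 → 0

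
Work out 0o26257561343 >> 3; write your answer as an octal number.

0o2625756134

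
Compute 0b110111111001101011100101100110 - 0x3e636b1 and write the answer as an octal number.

0b110111111001101011100101100110 = 0o6771534546 in octal.
0x3e636b1 = 0o371433261 in octal.
Subtract column by column in base 8:
  6-1 → 5
  4-6 → 6 (borrow)
  5-2-1 → 2
  4-3 → 1
  3-3 → 0
  5-4 → 1
  1-1 → 0
  7-7 → 0
  7-3 → 4
  6-0 → 6

0o6400101265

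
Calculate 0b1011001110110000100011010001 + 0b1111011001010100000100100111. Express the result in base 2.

Add column by column in base 2, right to left:
  1+1 = 0 carry 1
  0+1+1 = 0 carry 1
  0+1+1 = 0 carry 1
  0+0+1 = 1
  1+0 = 1
  0+1 = 1
  1+0 = 1
  1+0 = 1
  0+1 = 1
  0+0 = 0
  0+0 = 0
  1+0 = 1
  0+0 = 0
  0+0 = 0
  0+1 = 1
  0+0 = 0
  1+1 = 0 carry 1
  1+0+1 = 0 carry 1
  0+1+1 = 0 carry 1
  1+0+1 = 0 carry 1
  1+0+1 = 0 carry 1
  1+1+1 = 1 carry 1
  0+1+1 = 0 carry 1
  0+0+1 = 1
  1+1 = 0 carry 1
  1+1+1 = 1 carry 1
  0+1+1 = 0 carry 1
  1+1+1 = 1 carry 1
  final carry 1

0b11010101000000100100111111000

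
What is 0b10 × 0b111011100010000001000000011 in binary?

0b1110111000100000010000000110

Multiply each base-2 digit by 2, carrying:
  1×2 = 2 → write 0 carry 1
  1×2+1 = 3 → write 1 carry 1
  0×2+1 = 1 → write 1
  0×2 = 0 → write 0
  0×2 = 0 → write 0
  0×2 = 0 → write 0
  0×2 = 0 → write 0
  0×2 = 0 → write 0
  0×2 = 0 → write 0
  1×2 = 2 → write 0 carry 1
  0×2+1 = 1 → write 1
  0×2 = 0 → write 0
  0×2 = 0 → write 0
  0×2 = 0 → write 0
  0×2 = 0 → write 0
  0×2 = 0 → write 0
  1×2 = 2 → write 0 carry 1
  0×2+1 = 1 → write 1
  0×2 = 0 → write 0
  0×2 = 0 → write 0
  1×2 = 2 → write 0 carry 1
  1×2+1 = 3 → write 1 carry 1
  1×2+1 = 3 → write 1 carry 1
  0×2+1 = 1 → write 1
  1×2 = 2 → write 0 carry 1
  1×2+1 = 3 → write 1 carry 1
  1×2+1 = 3 → write 1 carry 1
  remaining carry: 1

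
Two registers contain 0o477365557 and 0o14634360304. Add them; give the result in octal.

0o15333746063

Add column by column in base 8, right to left:
  7+4 = 3 carry 1
  5+0+1 = 6
  5+3 = 0 carry 1
  5+0+1 = 6
  6+6 = 4 carry 1
  3+3+1 = 7
  7+4 = 3 carry 1
  7+3+1 = 3 carry 1
  4+6+1 = 3 carry 1
  0+4+1 = 5
  0+1 = 1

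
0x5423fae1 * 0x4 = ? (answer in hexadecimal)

0x1508feb84

Multiply each base-16 digit by 4, carrying:
  1×4 = 4 → write 4
  e×4 = 56 → write 8 carry 3
  a×4+3 = 43 → write b carry 2
  f×4+2 = 62 → write e carry 3
  3×4+3 = 15 → write f
  2×4 = 8 → write 8
  4×4 = 16 → write 0 carry 1
  5×4+1 = 21 → write 5 carry 1
  remaining carry: 1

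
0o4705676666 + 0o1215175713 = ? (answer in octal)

0o6123074601

Add column by column in base 8, right to left:
  6+3 = 1 carry 1
  6+1+1 = 0 carry 1
  6+7+1 = 6 carry 1
  6+5+1 = 4 carry 1
  7+7+1 = 7 carry 1
  6+1+1 = 0 carry 1
  5+5+1 = 3 carry 1
  0+1+1 = 2
  7+2 = 1 carry 1
  4+1+1 = 6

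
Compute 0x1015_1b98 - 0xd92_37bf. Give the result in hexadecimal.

Subtract column by column in base 16:
  8-f → 9 (borrow)
  9-b-1 → d (borrow)
  b-7-1 → 3
  1-3 → e (borrow)
  5-2-1 → 2
  1-9 → 8 (borrow)
  0-d-1 → 2 (borrow)
  1-0-1 → 0

0x282e3d9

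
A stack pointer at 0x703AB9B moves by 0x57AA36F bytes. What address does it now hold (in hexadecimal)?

Add column by column in base 16, right to left:
  B+F = A carry 1
  9+6+1 = 0 carry 1
  B+3+1 = F
  A+A = 4 carry 1
  3+A+1 = E
  0+7 = 7
  7+5 = C

0xC7E4F0A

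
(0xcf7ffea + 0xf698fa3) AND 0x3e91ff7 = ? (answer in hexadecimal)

0x610f85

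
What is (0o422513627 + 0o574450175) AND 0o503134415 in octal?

Add column by column in base 8, right to left:
  7+5 = 4 carry 1
  2+7+1 = 2 carry 1
  6+1+1 = 0 carry 1
  3+0+1 = 4
  1+5 = 6
  5+4 = 1 carry 1
  2+4+1 = 7
  2+7 = 1 carry 1
  4+5+1 = 2 carry 1
  final carry 1
Sum = 0o1217164024; now AND with 0o503134415:
  1&0=0, 2&5=0, 1&0=0, 7&3=3, 1&1=1, 6&3=2, 4&4=4, 0&4=0, 2&1=0, 4&5=4

0o3124004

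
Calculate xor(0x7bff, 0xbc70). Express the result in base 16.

XOR each hex digit independently (no carries):
  7^b=c, b^c=7, f^7=8, f^0=f

0xc78f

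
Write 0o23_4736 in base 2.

0b10011100111011110

Each octal digit is 3 bits: 2=010 3=011 4=100 7=111 3=011 6=110.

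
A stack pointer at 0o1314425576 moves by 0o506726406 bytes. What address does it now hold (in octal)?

Add column by column in base 8, right to left:
  6+6 = 4 carry 1
  7+0+1 = 0 carry 1
  5+4+1 = 2 carry 1
  5+6+1 = 4 carry 1
  2+2+1 = 5
  4+7 = 3 carry 1
  4+6+1 = 3 carry 1
  1+0+1 = 2
  3+5 = 0 carry 1
  1+0+1 = 2

0o2023354204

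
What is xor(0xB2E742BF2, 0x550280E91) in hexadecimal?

0xE7E5C2563

XOR each hex digit independently (no carries):
  B^5=E, 2^5=7, E^0=E, 7^2=5, 4^8=C, 2^0=2, B^E=5, F^9=6, 2^1=3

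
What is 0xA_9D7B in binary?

0b10101001110101111011

Expand each hex digit to 4 bits: A=1010 9=1001 D=1101 7=0111 B=1011.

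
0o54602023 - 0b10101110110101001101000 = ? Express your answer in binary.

0o54602023 = 0b101100110000010000010011 in binary.
Subtract column by column in base 2:
  1-0 → 1
  1-0 → 1
  0-0 → 0
  0-1 → 1 (borrow)
  1-0-1 → 0
  0-1 → 1 (borrow)
  0-1-1 → 0 (borrow)
  0-0-1 → 1 (borrow)
  0-0-1 → 1 (borrow)
  0-1-1 → 0 (borrow)
  1-0-1 → 0
  0-1 → 1 (borrow)
  0-0-1 → 1 (borrow)
  0-1-1 → 0 (borrow)
  0-1-1 → 0 (borrow)
  0-0-1 → 1 (borrow)
  1-1-1 → 1 (borrow)
  1-1-1 → 1 (borrow)
  0-1-1 → 0 (borrow)
  0-0-1 → 1 (borrow)
  1-1-1 → 1 (borrow)
  1-0-1 → 0
  0-1 → 1 (borrow)
  1-0-1 → 0

0b10110111001100110101011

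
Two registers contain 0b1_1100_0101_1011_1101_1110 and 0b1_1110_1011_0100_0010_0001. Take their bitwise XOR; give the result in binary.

0b000101110111111111111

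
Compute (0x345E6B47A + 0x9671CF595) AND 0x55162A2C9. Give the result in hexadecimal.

Add column by column in base 16, right to left:
  A+5 = F
  7+9 = 0 carry 1
  4+5+1 = A
  B+F = A carry 1
  6+C+1 = 3 carry 1
  E+1+1 = 0 carry 1
  5+7+1 = D
  4+6 = A
  3+9 = C
Sum = 0xCAD03AA0F; now AND with 0x55162A2C9:
  C&5=4, A&5=0, D&1=1, 0&6=0, 3&2=2, A&A=A, A&2=2, 0&C=0, F&9=9

0x40102A209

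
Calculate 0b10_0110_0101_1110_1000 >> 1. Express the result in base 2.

Right shift by 1: drop the 1 least-significant bit.

0b10011001011110100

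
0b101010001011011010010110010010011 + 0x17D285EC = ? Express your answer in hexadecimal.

0b101010001011011010010110010010011 = 0x1516D2C93 in hexadecimal.
Add column by column in base 16, right to left:
  3+C = F
  9+E = 7 carry 1
  C+5+1 = 2 carry 1
  2+8+1 = B
  D+2 = F
  6+D = 3 carry 1
  1+7+1 = 9
  5+1 = 6
  1+0 = 1

0x1693FB27F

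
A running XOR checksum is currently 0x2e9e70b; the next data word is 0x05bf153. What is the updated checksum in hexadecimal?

XOR each hex digit independently (no carries):
  2^0=2, e^5=b, 9^b=2, e^f=1, 7^1=6, 0^5=5, b^3=8

0x2b21658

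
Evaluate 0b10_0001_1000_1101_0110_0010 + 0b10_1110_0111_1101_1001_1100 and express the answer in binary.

Add column by column in base 2, right to left:
  0+0 = 0
  1+0 = 1
  0+1 = 1
  0+1 = 1
  0+1 = 1
  1+0 = 1
  1+0 = 1
  0+1 = 1
  1+1 = 0 carry 1
  0+0+1 = 1
  1+1 = 0 carry 1
  1+1+1 = 1 carry 1
  0+1+1 = 0 carry 1
  0+1+1 = 0 carry 1
  0+1+1 = 0 carry 1
  1+0+1 = 0 carry 1
  1+0+1 = 0 carry 1
  0+1+1 = 0 carry 1
  0+1+1 = 0 carry 1
  0+1+1 = 0 carry 1
  0+0+1 = 1
  1+1 = 0 carry 1
  final carry 1

0b10100000000101011111110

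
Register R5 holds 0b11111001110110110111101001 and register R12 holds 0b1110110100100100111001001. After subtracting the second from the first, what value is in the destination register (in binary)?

0b10000011010010010000100000

Subtract column by column in base 2:
  1-1 → 0
  0-0 → 0
  0-0 → 0
  1-1 → 0
  0-0 → 0
  1-0 → 1
  1-1 → 0
  1-1 → 0
  1-1 → 0
  0-0 → 0
  1-0 → 1
  1-1 → 0
  0-0 → 0
  1-0 → 1
  1-1 → 0
  0-0 → 0
  1-0 → 1
  1-1 → 0
  1-0 → 1
  0-1 → 1 (borrow)
  0-1-1 → 0 (borrow)
  1-0-1 → 0
  1-1 → 0
  1-1 → 0
  1-1 → 0
  1-0 → 1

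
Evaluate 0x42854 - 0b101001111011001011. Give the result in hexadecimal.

0b101001111011001011 = 0x29ECB in hexadecimal.
Subtract column by column in base 16:
  4-B → 9 (borrow)
  5-C-1 → 8 (borrow)
  8-E-1 → 9 (borrow)
  2-9-1 → 8 (borrow)
  4-2-1 → 1

0x18989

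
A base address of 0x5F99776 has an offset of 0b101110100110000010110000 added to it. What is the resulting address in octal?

0o654774046

0x5F99776 = 0o576313566 in octal.
0b101110100110000010110000 = 0o56460260 in octal.
Add column by column in base 8, right to left:
  6+0 = 6
  6+6 = 4 carry 1
  5+2+1 = 0 carry 1
  3+0+1 = 4
  1+6 = 7
  3+4 = 7
  6+6 = 4 carry 1
  7+5+1 = 5 carry 1
  5+0+1 = 6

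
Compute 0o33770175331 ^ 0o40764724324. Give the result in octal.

0o73014651015

XOR each oct digit independently (no carries):
  3^4=7, 3^0=3, 7^7=0, 7^6=1, 0^4=4, 1^7=6, 7^2=5, 5^4=1, 3^3=0, 3^2=1, 1^4=5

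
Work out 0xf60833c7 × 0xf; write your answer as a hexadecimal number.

0xe6a7b08a9

Multiply each base-16 digit by 15, carrying:
  7×15 = 105 → write 9 carry 6
  c×15+6 = 186 → write a carry 11
  3×15+11 = 56 → write 8 carry 3
  3×15+3 = 48 → write 0 carry 3
  8×15+3 = 123 → write b carry 7
  0×15+7 = 7 → write 7
  6×15 = 90 → write a carry 5
  f×15+5 = 230 → write 6 carry 14
  remaining carry: e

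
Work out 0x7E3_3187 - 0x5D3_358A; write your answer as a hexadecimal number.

Subtract column by column in base 16:
  7-A → D (borrow)
  8-8-1 → F (borrow)
  1-5-1 → B (borrow)
  3-3-1 → F (borrow)
  3-3-1 → F (borrow)
  E-D-1 → 0
  7-5 → 2

0x20FFBFD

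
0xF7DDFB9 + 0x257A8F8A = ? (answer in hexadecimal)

0x34F86F43

Add column by column in base 16, right to left:
  9+A = 3 carry 1
  B+8+1 = 4 carry 1
  F+F+1 = F carry 1
  D+8+1 = 6 carry 1
  D+A+1 = 8 carry 1
  7+7+1 = F
  F+5 = 4 carry 1
  0+2+1 = 3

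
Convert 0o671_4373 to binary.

0b110111001100011111011

Each octal digit is 3 bits: 6=110 7=111 1=001 4=100 3=011 7=111 3=011.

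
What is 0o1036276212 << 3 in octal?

Shifting left by 3 bits = 1 oct digit: append 1 zero.

0o10362762120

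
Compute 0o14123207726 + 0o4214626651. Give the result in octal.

0o20340036577

Add column by column in base 8, right to left:
  6+1 = 7
  2+5 = 7
  7+6 = 5 carry 1
  7+6+1 = 6 carry 1
  0+2+1 = 3
  2+6 = 0 carry 1
  3+4+1 = 0 carry 1
  2+1+1 = 4
  1+2 = 3
  4+4 = 0 carry 1
  1+0+1 = 2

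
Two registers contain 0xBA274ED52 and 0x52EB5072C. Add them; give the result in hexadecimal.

Add column by column in base 16, right to left:
  2+C = E
  5+2 = 7
  D+7 = 4 carry 1
  E+0+1 = F
  4+5 = 9
  7+B = 2 carry 1
  2+E+1 = 1 carry 1
  A+2+1 = D
  B+5 = 0 carry 1
  final carry 1

0x10D129F47E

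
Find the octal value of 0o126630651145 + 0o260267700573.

Add column by column in base 8, right to left:
  5+3 = 0 carry 1
  4+7+1 = 4 carry 1
  1+5+1 = 7
  1+0 = 1
  5+0 = 5
  6+7 = 5 carry 1
  0+7+1 = 0 carry 1
  3+6+1 = 2 carry 1
  6+2+1 = 1 carry 1
  6+0+1 = 7
  2+6 = 0 carry 1
  1+2+1 = 4

0o407120551740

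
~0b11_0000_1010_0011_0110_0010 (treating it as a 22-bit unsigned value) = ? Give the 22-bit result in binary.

Invert each bit: 1100001010001101100010 → 0011110101110010011101.

0b0011110101110010011101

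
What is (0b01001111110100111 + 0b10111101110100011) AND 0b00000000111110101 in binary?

0b101000000

Add column by column in base 2, right to left:
  1+1 = 0 carry 1
  1+1+1 = 1 carry 1
  1+0+1 = 0 carry 1
  0+0+1 = 1
  0+0 = 0
  1+1 = 0 carry 1
  0+0+1 = 1
  1+1 = 0 carry 1
  1+1+1 = 1 carry 1
  1+1+1 = 1 carry 1
  1+0+1 = 0 carry 1
  1+1+1 = 1 carry 1
  1+1+1 = 1 carry 1
  0+1+1 = 0 carry 1
  0+1+1 = 0 carry 1
  1+0+1 = 0 carry 1
  0+1+1 = 0 carry 1
  final carry 1
Sum = 0b100001101101001010; now AND with 0b00000000111110101:
  100001101101001010
& 000000000111110101
= 000000000101000000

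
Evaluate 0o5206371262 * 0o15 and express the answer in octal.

0o104324251412

Multiply each base-8 digit by 13, carrying:
  2×13 = 26 → write 2 carry 3
  6×13+3 = 81 → write 1 carry 10
  2×13+10 = 36 → write 4 carry 4
  1×13+4 = 17 → write 1 carry 2
  7×13+2 = 93 → write 5 carry 11
  3×13+11 = 50 → write 2 carry 6
  6×13+6 = 84 → write 4 carry 10
  0×13+10 = 10 → write 2 carry 1
  2×13+1 = 27 → write 3 carry 3
  5×13+3 = 68 → write 4 carry 8
  remaining carry: 10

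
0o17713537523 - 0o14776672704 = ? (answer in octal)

Subtract column by column in base 8:
  3-4 → 7 (borrow)
  2-0-1 → 1
  5-7 → 6 (borrow)
  7-2-1 → 4
  3-7 → 4 (borrow)
  5-6-1 → 6 (borrow)
  3-6-1 → 4 (borrow)
  1-7-1 → 1 (borrow)
  7-7-1 → 7 (borrow)
  7-4-1 → 2
  1-1 → 0

0o2714644617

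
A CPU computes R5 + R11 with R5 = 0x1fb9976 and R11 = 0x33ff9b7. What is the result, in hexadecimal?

0x53b932d

Add column by column in base 16, right to left:
  6+7 = d
  7+b = 2 carry 1
  9+9+1 = 3 carry 1
  9+f+1 = 9 carry 1
  b+f+1 = b carry 1
  f+3+1 = 3 carry 1
  1+3+1 = 5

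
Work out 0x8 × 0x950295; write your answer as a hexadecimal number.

0x4A814A8

Multiply each base-16 digit by 8, carrying:
  5×8 = 40 → write 8 carry 2
  9×8+2 = 74 → write A carry 4
  2×8+4 = 20 → write 4 carry 1
  0×8+1 = 1 → write 1
  5×8 = 40 → write 8 carry 2
  9×8+2 = 74 → write A carry 4
  remaining carry: 4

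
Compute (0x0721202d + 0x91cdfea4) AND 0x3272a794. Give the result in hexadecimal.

Add column by column in base 16, right to left:
  d+4 = 1 carry 1
  2+a+1 = d
  0+e = e
  2+f = 1 carry 1
  1+d+1 = f
  2+c = e
  7+1 = 8
  0+9 = 9
Sum = 0x98ef1ed1; now AND with 0x3272a794:
  9&3=1, 8&2=0, e&7=6, f&2=2, 1&a=0, e&7=6, d&9=9, 1&4=0

0x10620690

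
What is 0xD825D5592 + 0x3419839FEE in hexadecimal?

Add column by column in base 16, right to left:
  2+E = 0 carry 1
  9+E+1 = 8 carry 1
  5+F+1 = 5 carry 1
  5+9+1 = F
  D+3 = 0 carry 1
  5+8+1 = E
  2+9 = B
  8+1 = 9
  D+4 = 1 carry 1
  0+3+1 = 4

0x419BE0F580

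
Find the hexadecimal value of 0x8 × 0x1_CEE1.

0xE7708

Multiply each base-16 digit by 8, carrying:
  1×8 = 8 → write 8
  E×8 = 112 → write 0 carry 7
  E×8+7 = 119 → write 7 carry 7
  C×8+7 = 103 → write 7 carry 6
  1×8+6 = 14 → write E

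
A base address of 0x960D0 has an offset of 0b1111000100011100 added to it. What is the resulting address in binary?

0x960D0 = 0b10010110000011010000 in binary.
Add column by column in base 2, right to left:
  0+0 = 0
  0+0 = 0
  0+1 = 1
  0+1 = 1
  1+1 = 0 carry 1
  0+0+1 = 1
  1+0 = 1
  1+0 = 1
  0+1 = 1
  0+0 = 0
  0+0 = 0
  0+0 = 0
  0+1 = 1
  1+1 = 0 carry 1
  1+1+1 = 1 carry 1
  0+1+1 = 0 carry 1
  1+0+1 = 0 carry 1
  0+0+1 = 1
  0+0 = 0
  1+0 = 1

0b10100101000111101100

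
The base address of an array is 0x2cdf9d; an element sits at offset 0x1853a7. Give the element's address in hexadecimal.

Add column by column in base 16, right to left:
  d+7 = 4 carry 1
  9+a+1 = 4 carry 1
  f+3+1 = 3 carry 1
  d+5+1 = 3 carry 1
  c+8+1 = 5 carry 1
  2+1+1 = 4

0x453344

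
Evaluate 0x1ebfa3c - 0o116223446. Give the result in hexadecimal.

0xb2d316

0o116223446 = 0x1392726 in hexadecimal.
Subtract column by column in base 16:
  c-6 → 6
  3-2 → 1
  a-7 → 3
  f-2 → d
  b-9 → 2
  e-3 → b
  1-1 → 0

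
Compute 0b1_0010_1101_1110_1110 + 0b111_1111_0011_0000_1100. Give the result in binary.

0b10010010000011111010

Add column by column in base 2, right to left:
  0+0 = 0
  1+0 = 1
  1+1 = 0 carry 1
  1+1+1 = 1 carry 1
  0+0+1 = 1
  1+0 = 1
  1+0 = 1
  1+0 = 1
  1+1 = 0 carry 1
  0+1+1 = 0 carry 1
  1+0+1 = 0 carry 1
  1+0+1 = 0 carry 1
  0+1+1 = 0 carry 1
  1+1+1 = 1 carry 1
  0+1+1 = 0 carry 1
  0+1+1 = 0 carry 1
  1+1+1 = 1 carry 1
  0+1+1 = 0 carry 1
  0+1+1 = 0 carry 1
  final carry 1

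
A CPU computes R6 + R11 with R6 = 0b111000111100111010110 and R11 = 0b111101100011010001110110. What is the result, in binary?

Add column by column in base 2, right to left:
  0+0 = 0
  1+1 = 0 carry 1
  1+1+1 = 1 carry 1
  0+0+1 = 1
  1+1 = 0 carry 1
  0+1+1 = 0 carry 1
  1+1+1 = 1 carry 1
  1+0+1 = 0 carry 1
  1+0+1 = 0 carry 1
  0+0+1 = 1
  0+1 = 1
  1+0 = 1
  1+1 = 0 carry 1
  1+1+1 = 1 carry 1
  1+0+1 = 0 carry 1
  0+0+1 = 1
  0+0 = 0
  0+1 = 1
  1+1 = 0 carry 1
  1+0+1 = 0 carry 1
  1+1+1 = 1 carry 1
  0+1+1 = 0 carry 1
  0+1+1 = 0 carry 1
  0+1+1 = 0 carry 1
  final carry 1

0b1000100101010111001001100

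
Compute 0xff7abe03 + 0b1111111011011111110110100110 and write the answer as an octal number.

0o41732135651

0xff7abe03 = 0o37736537003 in octal.
0b1111111011011111110110100110 = 0o1773376646 in octal.
Add column by column in base 8, right to left:
  3+6 = 1 carry 1
  0+4+1 = 5
  0+6 = 6
  7+6 = 5 carry 1
  3+7+1 = 3 carry 1
  5+3+1 = 1 carry 1
  6+3+1 = 2 carry 1
  3+7+1 = 3 carry 1
  7+7+1 = 7 carry 1
  7+1+1 = 1 carry 1
  3+0+1 = 4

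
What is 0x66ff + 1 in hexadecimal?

0x6700

The trailing 2 digits are F (max in base 16), so adding 1 cascades: they roll to 0 and the next digit up increments.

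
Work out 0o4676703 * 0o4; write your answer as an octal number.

0o23373414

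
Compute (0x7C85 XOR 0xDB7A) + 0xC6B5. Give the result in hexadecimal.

0x16EB4

First 0x7C85 XOR 0xDB7A = 0xA7FF.
Add column by column in base 16, right to left:
  F+5 = 4 carry 1
  F+B+1 = B carry 1
  7+6+1 = E
  A+C = 6 carry 1
  final carry 1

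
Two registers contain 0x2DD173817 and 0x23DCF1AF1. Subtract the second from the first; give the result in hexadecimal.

Subtract column by column in base 16:
  7-1 → 6
  1-F → 2 (borrow)
  8-A-1 → D (borrow)
  3-1-1 → 1
  7-F → 8 (borrow)
  1-C-1 → 4 (borrow)
  D-D-1 → F (borrow)
  D-3-1 → 9
  2-2 → 0

0x9F481D26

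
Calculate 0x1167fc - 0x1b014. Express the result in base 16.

0xfb7e8

Subtract column by column in base 16:
  c-4 → 8
  f-1 → e
  7-0 → 7
  6-b → b (borrow)
  1-1-1 → f (borrow)
  1-0-1 → 0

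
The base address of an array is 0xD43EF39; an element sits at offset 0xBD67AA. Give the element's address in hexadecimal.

0xE0156E3

Add column by column in base 16, right to left:
  9+A = 3 carry 1
  3+A+1 = E
  F+7 = 6 carry 1
  E+6+1 = 5 carry 1
  3+D+1 = 1 carry 1
  4+B+1 = 0 carry 1
  D+0+1 = E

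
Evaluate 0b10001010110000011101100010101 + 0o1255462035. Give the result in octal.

0b10001010110000011101100010101 = 0o2126035425 in octal.
Add column by column in base 8, right to left:
  5+5 = 2 carry 1
  2+3+1 = 6
  4+0 = 4
  5+2 = 7
  3+6 = 1 carry 1
  0+4+1 = 5
  6+5 = 3 carry 1
  2+5+1 = 0 carry 1
  1+2+1 = 4
  2+1 = 3

0o3403517462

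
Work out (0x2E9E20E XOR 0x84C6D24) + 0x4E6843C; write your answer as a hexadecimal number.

First 0x2E9E20E XOR 0x84C6D24 = 0xAA58F2A.
Add column by column in base 16, right to left:
  A+C = 6 carry 1
  2+3+1 = 6
  F+4 = 3 carry 1
  8+8+1 = 1 carry 1
  5+6+1 = C
  A+E = 8 carry 1
  A+4+1 = F

0xF8C1366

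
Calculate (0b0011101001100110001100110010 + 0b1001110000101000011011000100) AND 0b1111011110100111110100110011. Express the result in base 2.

0b1101011010000110100100110010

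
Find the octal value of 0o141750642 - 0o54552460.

0o65176162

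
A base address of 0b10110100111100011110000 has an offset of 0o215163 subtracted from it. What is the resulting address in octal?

0o26257175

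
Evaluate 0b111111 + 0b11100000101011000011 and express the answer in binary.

0b11100000101100000010

Add column by column in base 2, right to left:
  1+1 = 0 carry 1
  1+1+1 = 1 carry 1
  1+0+1 = 0 carry 1
  1+0+1 = 0 carry 1
  1+0+1 = 0 carry 1
  1+0+1 = 0 carry 1
  0+1+1 = 0 carry 1
  0+1+1 = 0 carry 1
  0+0+1 = 1
  0+1 = 1
  0+0 = 0
  0+1 = 1
  0+0 = 0
  0+0 = 0
  0+0 = 0
  0+0 = 0
  0+0 = 0
  0+1 = 1
  0+1 = 1
  0+1 = 1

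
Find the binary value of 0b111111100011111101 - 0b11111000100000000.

Subtract column by column in base 2:
  1-0 → 1
  0-0 → 0
  1-0 → 1
  1-0 → 1
  1-0 → 1
  1-0 → 1
  1-0 → 1
  1-0 → 1
  0-1 → 1 (borrow)
  0-0-1 → 1 (borrow)
  0-0-1 → 1 (borrow)
  1-0-1 → 0
  1-1 → 0
  1-1 → 0
  1-1 → 0
  1-1 → 0
  1-1 → 0
  1-0 → 1

0b100000011111111101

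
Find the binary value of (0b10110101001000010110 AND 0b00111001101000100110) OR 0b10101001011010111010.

0b10111001011010111110

0b10110101001000010110 AND 0b00111001101000100110 = 0b00110001001000000110.
Then OR with 0b10101001011010111010.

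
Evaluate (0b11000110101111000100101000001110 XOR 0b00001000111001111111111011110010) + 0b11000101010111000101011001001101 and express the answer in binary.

0b110010011101110000000101101001001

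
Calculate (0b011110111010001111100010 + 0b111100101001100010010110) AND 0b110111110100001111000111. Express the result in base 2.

0b10011100000000001000000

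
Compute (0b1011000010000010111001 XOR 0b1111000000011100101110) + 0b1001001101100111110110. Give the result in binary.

First 0b1011000010000010111001 XOR 0b1111000000011100101110 = 0b0100000010011110010111.
Add column by column in base 2, right to left:
  1+0 = 1
  1+1 = 0 carry 1
  1+1+1 = 1 carry 1
  0+0+1 = 1
  1+1 = 0 carry 1
  0+1+1 = 0 carry 1
  0+1+1 = 0 carry 1
  1+1+1 = 1 carry 1
  1+1+1 = 1 carry 1
  1+0+1 = 0 carry 1
  1+0+1 = 0 carry 1
  0+1+1 = 0 carry 1
  0+1+1 = 0 carry 1
  1+0+1 = 0 carry 1
  0+1+1 = 0 carry 1
  0+1+1 = 0 carry 1
  0+0+1 = 1
  0+0 = 0
  0+1 = 1
  0+0 = 0
  1+0 = 1
  0+1 = 1

0b1101010000000110001101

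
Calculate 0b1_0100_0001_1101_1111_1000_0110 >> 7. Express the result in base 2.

0b101000001110111111

Right shift by 7: drop the 7 least-significant bits.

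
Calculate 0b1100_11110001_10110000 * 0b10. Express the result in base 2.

Multiply each base-2 digit by 2, carrying:
  0×2 = 0 → write 0
  0×2 = 0 → write 0
  0×2 = 0 → write 0
  0×2 = 0 → write 0
  1×2 = 2 → write 0 carry 1
  1×2+1 = 3 → write 1 carry 1
  0×2+1 = 1 → write 1
  1×2 = 2 → write 0 carry 1
  1×2+1 = 3 → write 1 carry 1
  0×2+1 = 1 → write 1
  0×2 = 0 → write 0
  0×2 = 0 → write 0
  1×2 = 2 → write 0 carry 1
  1×2+1 = 3 → write 1 carry 1
  1×2+1 = 3 → write 1 carry 1
  1×2+1 = 3 → write 1 carry 1
  0×2+1 = 1 → write 1
  0×2 = 0 → write 0
  1×2 = 2 → write 0 carry 1
  1×2+1 = 3 → write 1 carry 1
  remaining carry: 1

0b110011110001101100000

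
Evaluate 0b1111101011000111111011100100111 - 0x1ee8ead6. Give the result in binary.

0b1011110011110110000110001010001

0x1ee8ead6 = 0b11110111010001110101011010110 in binary.
Subtract column by column in base 2:
  1-0 → 1
  1-1 → 0
  1-1 → 0
  0-0 → 0
  0-1 → 1 (borrow)
  1-0-1 → 0
  0-1 → 1 (borrow)
  0-1-1 → 0 (borrow)
  1-0-1 → 0
  1-1 → 0
  1-0 → 1
  0-1 → 1 (borrow)
  1-0-1 → 0
  1-1 → 0
  1-1 → 0
  1-1 → 0
  1-0 → 1
  1-0 → 1
  0-0 → 0
  0-1 → 1 (borrow)
  0-0-1 → 1 (borrow)
  1-1-1 → 1 (borrow)
  1-1-1 → 1 (borrow)
  0-1-1 → 0 (borrow)
  1-0-1 → 0
  0-1 → 1 (borrow)
  1-1-1 → 1 (borrow)
  1-1-1 → 1 (borrow)
  1-1-1 → 1 (borrow)
  1-0-1 → 0
  1-0 → 1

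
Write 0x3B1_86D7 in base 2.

0b11101100011000011011010111

Expand each hex digit to 4 bits: 3=0011 B=1011 1=0001 8=1000 6=0110 D=1101 7=0111.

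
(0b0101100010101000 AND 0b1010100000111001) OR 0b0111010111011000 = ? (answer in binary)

0b0101100010101000 AND 0b1010100000111001 = 0b0000100000101000.
Then OR with 0b0111010111011000.

0b111110111111000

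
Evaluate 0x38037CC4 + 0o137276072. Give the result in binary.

0x38037CC4 = 0b111000000000110111110011000100 in binary.
0o137276072 = 0b1011111010111110000111010 in binary.
Add column by column in base 2, right to left:
  0+0 = 0
  0+1 = 1
  1+0 = 1
  0+1 = 1
  0+1 = 1
  0+1 = 1
  1+0 = 1
  1+0 = 1
  0+0 = 0
  0+0 = 0
  1+1 = 0 carry 1
  1+1+1 = 1 carry 1
  1+1+1 = 1 carry 1
  1+1+1 = 1 carry 1
  1+1+1 = 1 carry 1
  0+0+1 = 1
  1+1 = 0 carry 1
  1+0+1 = 0 carry 1
  0+1+1 = 0 carry 1
  0+1+1 = 0 carry 1
  0+1+1 = 0 carry 1
  0+1+1 = 0 carry 1
  0+1+1 = 0 carry 1
  0+0+1 = 1
  0+1 = 1
  0+0 = 0
  0+0 = 0
  1+0 = 1
  1+0 = 1
  1+0 = 1

0b111001100000001111100011111110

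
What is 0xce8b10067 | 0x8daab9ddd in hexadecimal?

0xcfabb9dff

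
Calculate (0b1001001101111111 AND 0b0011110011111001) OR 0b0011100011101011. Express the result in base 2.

0b11100011111011

0b1001001101111111 AND 0b0011110011111001 = 0b0001000001111001.
Then OR with 0b0011100011101011.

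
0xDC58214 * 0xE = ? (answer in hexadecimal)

0xC0CD1D18

Multiply each base-16 digit by 14, carrying:
  4×14 = 56 → write 8 carry 3
  1×14+3 = 17 → write 1 carry 1
  2×14+1 = 29 → write D carry 1
  8×14+1 = 113 → write 1 carry 7
  5×14+7 = 77 → write D carry 4
  C×14+4 = 172 → write C carry 10
  D×14+10 = 192 → write 0 carry 12
  remaining carry: C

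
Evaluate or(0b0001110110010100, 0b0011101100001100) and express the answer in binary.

0b0011111110011100

OR bit by bit (1 where either bit is 1):
  0001110110010100
| 0011101100001100
= 0011111110011100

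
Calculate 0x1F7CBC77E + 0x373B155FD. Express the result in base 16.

0x56B7D1D7B

Add column by column in base 16, right to left:
  E+D = B carry 1
  7+F+1 = 7 carry 1
  7+5+1 = D
  C+5 = 1 carry 1
  B+1+1 = D
  C+B = 7 carry 1
  7+3+1 = B
  F+7 = 6 carry 1
  1+3+1 = 5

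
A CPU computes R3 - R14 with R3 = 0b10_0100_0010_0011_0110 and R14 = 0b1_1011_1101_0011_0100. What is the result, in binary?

0b1000010100000010

Subtract column by column in base 2:
  0-0 → 0
  1-0 → 1
  1-1 → 0
  0-0 → 0
  1-1 → 0
  1-1 → 0
  0-0 → 0
  0-0 → 0
  0-1 → 1 (borrow)
  1-0-1 → 0
  0-1 → 1 (borrow)
  0-1-1 → 0 (borrow)
  0-1-1 → 0 (borrow)
  0-1-1 → 0 (borrow)
  1-0-1 → 0
  0-1 → 1 (borrow)
  0-1-1 → 0 (borrow)
  1-0-1 → 0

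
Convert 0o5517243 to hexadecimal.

Each octal digit is 3 bits: 5=101 5=101 1=001 7=111 2=010 4=100 3=011.
Group the bits into nibbles: 0001 0110 1001 1110 1010 0011 → 169ea3.

0x169ea3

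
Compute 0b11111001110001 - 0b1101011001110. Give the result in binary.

Subtract column by column in base 2:
  1-0 → 1
  0-1 → 1 (borrow)
  0-1-1 → 0 (borrow)
  0-1-1 → 0 (borrow)
  1-0-1 → 0
  1-0 → 1
  1-1 → 0
  0-1 → 1 (borrow)
  0-0-1 → 1 (borrow)
  1-1-1 → 1 (borrow)
  1-0-1 → 0
  1-1 → 0
  1-1 → 0
  1-0 → 1

0b10001110100011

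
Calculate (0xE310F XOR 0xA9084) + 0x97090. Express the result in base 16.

First 0xE310F XOR 0xA9084 = 0x4A18B.
Add column by column in base 16, right to left:
  B+0 = B
  8+9 = 1 carry 1
  1+0+1 = 2
  A+7 = 1 carry 1
  4+9+1 = E

0xE121B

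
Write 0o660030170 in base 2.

Each octal digit is 3 bits: 6=110 6=110 0=000 0=000 3=011 0=000 1=001 7=111 0=000.

0b110110000000011000001111000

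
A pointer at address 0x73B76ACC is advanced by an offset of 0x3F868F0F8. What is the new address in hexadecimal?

Add column by column in base 16, right to left:
  C+8 = 4 carry 1
  C+F+1 = C carry 1
  A+0+1 = B
  6+F = 5 carry 1
  7+8+1 = 0 carry 1
  B+6+1 = 2 carry 1
  3+8+1 = C
  7+F = 6 carry 1
  0+3+1 = 4

0x46C205BC4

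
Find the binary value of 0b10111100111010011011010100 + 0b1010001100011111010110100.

Add column by column in base 2, right to left:
  0+0 = 0
  0+0 = 0
  1+1 = 0 carry 1
  0+0+1 = 1
  1+1 = 0 carry 1
  0+1+1 = 0 carry 1
  1+0+1 = 0 carry 1
  1+1+1 = 1 carry 1
  0+0+1 = 1
  1+1 = 0 carry 1
  1+1+1 = 1 carry 1
  0+1+1 = 0 carry 1
  0+1+1 = 0 carry 1
  1+1+1 = 1 carry 1
  0+0+1 = 1
  1+0 = 1
  1+0 = 1
  1+1 = 0 carry 1
  0+1+1 = 0 carry 1
  0+0+1 = 1
  1+0 = 1
  1+0 = 1
  1+1 = 0 carry 1
  1+0+1 = 0 carry 1
  0+1+1 = 0 carry 1
  1+0+1 = 0 carry 1
  final carry 1

0b100001110011110010110001000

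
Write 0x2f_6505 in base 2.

Expand each hex digit to 4 bits: 2=0010 f=1111 6=0110 5=0101 0=0000 5=0101.

0b1011110110010100000101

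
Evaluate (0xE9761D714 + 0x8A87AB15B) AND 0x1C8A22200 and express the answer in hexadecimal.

Add column by column in base 16, right to left:
  4+B = F
  1+5 = 6
  7+1 = 8
  D+B = 8 carry 1
  1+A+1 = C
  6+7 = D
  7+8 = F
  9+A = 3 carry 1
  E+8+1 = 7 carry 1
  final carry 1
Sum = 0x173FDC886F; now AND with 0x1C8A22200:
  1&0=0, 7&1=1, 3&C=0, F&8=8, D&A=8, C&2=0, 8&2=0, 8&2=0, 6&0=0, F&0=0

0x108800000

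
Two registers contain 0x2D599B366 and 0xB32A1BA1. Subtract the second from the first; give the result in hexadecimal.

0x2226F97C5

Subtract column by column in base 16:
  6-1 → 5
  6-A → C (borrow)
  3-B-1 → 7 (borrow)
  B-1-1 → 9
  9-A → F (borrow)
  9-2-1 → 6
  5-3 → 2
  D-B → 2
  2-0 → 2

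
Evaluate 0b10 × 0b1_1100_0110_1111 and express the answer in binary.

0b11100011011110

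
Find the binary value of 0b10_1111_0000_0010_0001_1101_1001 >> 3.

Right shift by 3: drop the 3 least-significant bits.

0b10111100000010000111011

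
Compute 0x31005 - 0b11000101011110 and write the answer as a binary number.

0b101101111010100111

0x31005 = 0b110001000000000101 in binary.
Subtract column by column in base 2:
  1-0 → 1
  0-1 → 1 (borrow)
  1-1-1 → 1 (borrow)
  0-1-1 → 0 (borrow)
  0-1-1 → 0 (borrow)
  0-0-1 → 1 (borrow)
  0-1-1 → 0 (borrow)
  0-0-1 → 1 (borrow)
  0-1-1 → 0 (borrow)
  0-0-1 → 1 (borrow)
  0-0-1 → 1 (borrow)
  0-0-1 → 1 (borrow)
  1-1-1 → 1 (borrow)
  0-1-1 → 0 (borrow)
  0-0-1 → 1 (borrow)
  0-0-1 → 1 (borrow)
  1-0-1 → 0
  1-0 → 1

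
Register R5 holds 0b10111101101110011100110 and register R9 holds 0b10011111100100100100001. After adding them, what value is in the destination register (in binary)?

Add column by column in base 2, right to left:
  0+1 = 1
  1+0 = 1
  1+0 = 1
  0+0 = 0
  0+0 = 0
  1+1 = 0 carry 1
  1+0+1 = 0 carry 1
  1+0+1 = 0 carry 1
  0+1+1 = 0 carry 1
  0+0+1 = 1
  1+0 = 1
  1+1 = 0 carry 1
  1+0+1 = 0 carry 1
  0+0+1 = 1
  1+1 = 0 carry 1
  1+1+1 = 1 carry 1
  0+1+1 = 0 carry 1
  1+1+1 = 1 carry 1
  1+1+1 = 1 carry 1
  1+1+1 = 1 carry 1
  1+0+1 = 0 carry 1
  0+0+1 = 1
  1+1 = 0 carry 1
  final carry 1

0b101011101010011000000111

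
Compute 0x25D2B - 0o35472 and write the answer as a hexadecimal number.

0x221F1

0o35472 = 0x3B3A in hexadecimal.
Subtract column by column in base 16:
  B-A → 1
  2-3 → F (borrow)
  D-B-1 → 1
  5-3 → 2
  2-0 → 2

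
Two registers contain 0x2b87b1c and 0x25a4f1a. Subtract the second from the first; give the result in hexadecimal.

Subtract column by column in base 16:
  c-a → 2
  1-1 → 0
  b-f → c (borrow)
  7-4-1 → 2
  8-a → e (borrow)
  b-5-1 → 5
  2-2 → 0

0x5e2c02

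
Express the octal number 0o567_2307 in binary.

0b101110111010011000111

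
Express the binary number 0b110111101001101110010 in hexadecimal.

0x1bd372

Group the bits into nibbles: 0001 1011 1101 0011 0111 0010 → 1bd372.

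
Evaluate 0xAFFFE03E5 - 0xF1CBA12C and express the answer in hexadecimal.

Subtract column by column in base 16:
  5-C → 9 (borrow)
  E-2-1 → B
  3-1 → 2
  0-A → 6 (borrow)
  E-B-1 → 2
  F-C → 3
  F-1 → E
  F-F → 0
  A-0 → A

0xA0E3262B9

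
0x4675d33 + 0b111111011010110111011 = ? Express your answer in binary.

0b100100001110001001011101110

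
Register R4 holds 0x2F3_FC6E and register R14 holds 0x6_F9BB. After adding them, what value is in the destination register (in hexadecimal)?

0x2FAF629

Add column by column in base 16, right to left:
  E+B = 9 carry 1
  6+B+1 = 2 carry 1
  C+9+1 = 6 carry 1
  F+F+1 = F carry 1
  3+6+1 = A
  F+0 = F
  2+0 = 2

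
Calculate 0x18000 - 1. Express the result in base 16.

The trailing 3 digits are 0, so subtracting 1 borrows through: they become F and the next digit up decrements.

0x17fff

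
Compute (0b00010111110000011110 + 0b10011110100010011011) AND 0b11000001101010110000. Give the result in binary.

Add column by column in base 2, right to left:
  0+1 = 1
  1+1 = 0 carry 1
  1+0+1 = 0 carry 1
  1+1+1 = 1 carry 1
  1+1+1 = 1 carry 1
  0+0+1 = 1
  0+0 = 0
  0+1 = 1
  0+0 = 0
  0+0 = 0
  1+0 = 1
  1+1 = 0 carry 1
  1+0+1 = 0 carry 1
  1+1+1 = 1 carry 1
  1+1+1 = 1 carry 1
  0+1+1 = 0 carry 1
  1+1+1 = 1 carry 1
  0+0+1 = 1
  0+0 = 0
  0+1 = 1
Sum = 0b10110110010010111001; now AND with 0b11000001101010110000:
  10110110010010111001
& 11000001101010110000
= 10000000000010110000

0b10000000000010110000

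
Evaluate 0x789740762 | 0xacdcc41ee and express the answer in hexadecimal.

OR each hex digit independently (no carries):
  7|a=f, 8|c=c, 9|d=d, 7|c=f, 4|c=c, 0|4=4, 7|1=7, 6|e=e, 2|e=e

0xfcdfc47ee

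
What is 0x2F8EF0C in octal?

0o276167414

Expand each hex digit to 4 bits: 2=0010 F=1111 8=1000 E=1110 F=1111 0=0000 C=1100.
Group the bits in threes: 010 111 110 001 110 111 100 001 100 → 276167414.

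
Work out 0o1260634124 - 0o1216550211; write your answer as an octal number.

Subtract column by column in base 8:
  4-1 → 3
  2-1 → 1
  1-2 → 7 (borrow)
  4-0-1 → 3
  3-5 → 6 (borrow)
  6-5-1 → 0
  0-6 → 2 (borrow)
  6-1-1 → 4
  2-2 → 0
  1-1 → 0

0o42063713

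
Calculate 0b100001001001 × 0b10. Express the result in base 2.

Multiply each base-2 digit by 2, carrying:
  1×2 = 2 → write 0 carry 1
  0×2+1 = 1 → write 1
  0×2 = 0 → write 0
  1×2 = 2 → write 0 carry 1
  0×2+1 = 1 → write 1
  0×2 = 0 → write 0
  1×2 = 2 → write 0 carry 1
  0×2+1 = 1 → write 1
  0×2 = 0 → write 0
  0×2 = 0 → write 0
  0×2 = 0 → write 0
  1×2 = 2 → write 0 carry 1
  remaining carry: 1

0b1000010010010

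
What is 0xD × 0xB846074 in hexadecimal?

0x95B8E5E4

Multiply each base-16 digit by 13, carrying:
  4×13 = 52 → write 4 carry 3
  7×13+3 = 94 → write E carry 5
  0×13+5 = 5 → write 5
  6×13 = 78 → write E carry 4
  4×13+4 = 56 → write 8 carry 3
  8×13+3 = 107 → write B carry 6
  B×13+6 = 149 → write 5 carry 9
  remaining carry: 9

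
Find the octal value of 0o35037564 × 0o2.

Multiply each base-8 digit by 2, carrying:
  4×2 = 8 → write 0 carry 1
  6×2+1 = 13 → write 5 carry 1
  5×2+1 = 11 → write 3 carry 1
  7×2+1 = 15 → write 7 carry 1
  3×2+1 = 7 → write 7
  0×2 = 0 → write 0
  5×2 = 10 → write 2 carry 1
  3×2+1 = 7 → write 7

0o72077350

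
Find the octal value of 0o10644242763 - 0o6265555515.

Subtract column by column in base 8:
  3-5 → 6 (borrow)
  6-1-1 → 4
  7-5 → 2
  2-5 → 5 (borrow)
  4-5-1 → 6 (borrow)
  2-5-1 → 4 (borrow)
  4-5-1 → 6 (borrow)
  4-6-1 → 5 (borrow)
  6-2-1 → 3
  0-6 → 2 (borrow)
  1-0-1 → 0

0o2356465246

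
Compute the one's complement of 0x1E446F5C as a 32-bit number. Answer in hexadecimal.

0xE1BB90A3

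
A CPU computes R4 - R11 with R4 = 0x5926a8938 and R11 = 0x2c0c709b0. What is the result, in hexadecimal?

Subtract column by column in base 16:
  8-0 → 8
  3-b → 8 (borrow)
  9-9-1 → f (borrow)
  8-0-1 → 7
  a-7 → 3
  6-c → a (borrow)
  2-0-1 → 1
  9-c → d (borrow)
  5-2-1 → 2

0x2d1a37f88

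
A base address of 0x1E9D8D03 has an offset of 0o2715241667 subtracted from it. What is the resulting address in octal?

0o732044514

0x1E9D8D03 = 0o3647306403 in octal.
Subtract column by column in base 8:
  3-7 → 4 (borrow)
  0-6-1 → 1 (borrow)
  4-6-1 → 5 (borrow)
  6-1-1 → 4
  0-4 → 4 (borrow)
  3-2-1 → 0
  7-5 → 2
  4-1 → 3
  6-7 → 7 (borrow)
  3-2-1 → 0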